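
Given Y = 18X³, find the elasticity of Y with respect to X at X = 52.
Elasticity = 3

Elasticity = (dY/dX) · (X/Y)

dY/dX = 54·X²
At X = 52: dY/dX = 146016, Y = 2530944

Elasticity = 146016 · (52 / 2530944) = 3

Interpretation: for a small percentage change in X, the percentage change in Y is approximately 3.00 times as large.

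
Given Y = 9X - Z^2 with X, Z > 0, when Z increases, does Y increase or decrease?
Y decreases

Taking the partial derivative:
∂Y/∂Z = -2Z

∂Y/∂Z = -2Z < 0 (assuming positive values)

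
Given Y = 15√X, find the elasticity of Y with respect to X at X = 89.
Elasticity = 1/2

Elasticity = (dY/dX) · (X/Y)

dY/dX = 15/(2·√X)
At X = 89: dY/dX = 15·√89/178, Y = 15·√89

Elasticity = (15·√89/178) · (89 / (15·√89)) = 1/2

Interpretation: for a small percentage change in X, the percentage change in Y is approximately 0.50 times as large.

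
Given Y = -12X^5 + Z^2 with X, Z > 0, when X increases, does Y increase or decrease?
Y decreases

Taking the partial derivative:
∂Y/∂X = -60X^4

∂Y/∂X = -60X^4 < 0 (assuming positive values)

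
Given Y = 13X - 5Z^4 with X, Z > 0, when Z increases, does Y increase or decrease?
Y decreases

Taking the partial derivative:
∂Y/∂Z = -20Z^3

∂Y/∂Z = -20Z^3 < 0 (assuming positive values)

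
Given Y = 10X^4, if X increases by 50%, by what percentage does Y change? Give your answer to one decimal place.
406.3%

For Y = 10X^4:
If X → X(1 + 0.5)
Then Y → Y · (1 + 0.5)^4
     = Y · 5.0625

Percentage change = ((1 + 0.5)^4 − 1) × 100% ≈ 406.3%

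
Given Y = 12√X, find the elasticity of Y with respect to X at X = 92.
Elasticity = 1/2

Elasticity = (dY/dX) · (X/Y)

dY/dX = 6/√X
At X = 92: dY/dX = 3·√23/23, Y = 24·√23

Elasticity = (3·√23/23) · (92 / (24·√23)) = 1/2

Interpretation: for a small percentage change in X, the percentage change in Y is approximately 0.50 times as large.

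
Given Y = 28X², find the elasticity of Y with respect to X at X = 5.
Elasticity = 2

Elasticity = (dY/dX) · (X/Y)

dY/dX = 56·X
At X = 5: dY/dX = 280, Y = 700

Elasticity = 280 · (5 / 700) = 2

Interpretation: for a small percentage change in X, the percentage change in Y is approximately 2.00 times as large.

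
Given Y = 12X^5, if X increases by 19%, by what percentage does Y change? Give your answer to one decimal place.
138.6%

For Y = 12X^5:
If X → X(1 + 0.19)
Then Y → Y · (1 + 0.19)^5
     ≈ Y · 2.3864

Percentage change = ((1 + 0.19)^5 − 1) × 100% ≈ 138.6%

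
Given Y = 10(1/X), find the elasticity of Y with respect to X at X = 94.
Elasticity = -1

Elasticity = (dY/dX) · (X/Y)

dY/dX = -10/X²
At X = 94: dY/dX = -5/4418, Y = 5/47

Elasticity = (-5/4418) · (94 / (5/47)) = -1

Interpretation: for a small percentage change in X, the percentage change in Y is approximately -1.00 times as large.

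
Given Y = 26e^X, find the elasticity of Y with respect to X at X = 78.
Elasticity = 78

Elasticity = (dY/dX) · (X/Y)

dY/dX = 26·e^X
At X = 78: dY/dX = 26·e^78, Y = 26·e^78

Elasticity = (26·e^78) · (78 / (26·e^78)) = 78

Interpretation: for a small percentage change in X, the percentage change in Y is approximately 78.00 times as large.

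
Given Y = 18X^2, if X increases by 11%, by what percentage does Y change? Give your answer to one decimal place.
23.2%

For Y = 18X^2:
If X → X(1 + 0.11)
Then Y → Y · (1 + 0.11)^2
     = Y · 1.2321

Percentage change = ((1 + 0.11)^2 − 1) × 100% ≈ 23.2%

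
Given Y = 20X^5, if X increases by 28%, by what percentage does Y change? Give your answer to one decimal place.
243.6%

For Y = 20X^5:
If X → X(1 + 0.28)
Then Y → Y · (1 + 0.28)^5
     ≈ Y · 3.4360

Percentage change = ((1 + 0.28)^5 − 1) × 100% ≈ 243.6%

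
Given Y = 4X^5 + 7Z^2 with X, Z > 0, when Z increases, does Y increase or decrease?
Y increases

Taking the partial derivative:
∂Y/∂Z = 14Z

∂Y/∂Z = 14Z > 0 (assuming positive values)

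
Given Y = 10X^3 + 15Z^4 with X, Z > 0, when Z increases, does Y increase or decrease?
Y increases

Taking the partial derivative:
∂Y/∂Z = 60Z^3

∂Y/∂Z = 60Z^3 > 0 (assuming positive values)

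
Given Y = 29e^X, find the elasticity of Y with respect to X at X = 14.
Elasticity = 14

Elasticity = (dY/dX) · (X/Y)

dY/dX = 29·e^X
At X = 14: dY/dX = 29·e^14, Y = 29·e^14

Elasticity = (29·e^14) · (14 / (29·e^14)) = 14

Interpretation: for a small percentage change in X, the percentage change in Y is approximately 14.00 times as large.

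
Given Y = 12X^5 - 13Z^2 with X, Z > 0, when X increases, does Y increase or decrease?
Y increases

Taking the partial derivative:
∂Y/∂X = 60X^4

∂Y/∂X = 60X^4 > 0 (assuming positive values)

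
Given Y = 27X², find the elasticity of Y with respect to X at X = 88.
Elasticity = 2

Elasticity = (dY/dX) · (X/Y)

dY/dX = 54·X
At X = 88: dY/dX = 4752, Y = 209088

Elasticity = 4752 · (88 / 209088) = 2

Interpretation: for a small percentage change in X, the percentage change in Y is approximately 2.00 times as large.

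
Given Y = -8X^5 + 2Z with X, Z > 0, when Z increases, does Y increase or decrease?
Y increases

Taking the partial derivative:
∂Y/∂Z = 2

∂Y/∂Z = 2 > 0 (assuming positive values)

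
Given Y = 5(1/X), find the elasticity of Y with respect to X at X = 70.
Elasticity = -1

Elasticity = (dY/dX) · (X/Y)

dY/dX = -5/X²
At X = 70: dY/dX = -1/980, Y = 1/14

Elasticity = (-1/980) · (70 / (1/14)) = -1

Interpretation: for a small percentage change in X, the percentage change in Y is approximately -1.00 times as large.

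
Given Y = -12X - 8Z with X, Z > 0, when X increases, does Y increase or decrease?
Y decreases

Taking the partial derivative:
∂Y/∂X = -12

∂Y/∂X = -12 < 0 (assuming positive values)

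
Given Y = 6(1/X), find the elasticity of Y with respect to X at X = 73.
Elasticity = -1

Elasticity = (dY/dX) · (X/Y)

dY/dX = -6/X²
At X = 73: dY/dX = -6/5329, Y = 6/73

Elasticity = (-6/5329) · (73 / (6/73)) = -1

Interpretation: for a small percentage change in X, the percentage change in Y is approximately -1.00 times as large.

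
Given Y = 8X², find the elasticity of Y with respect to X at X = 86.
Elasticity = 2

Elasticity = (dY/dX) · (X/Y)

dY/dX = 16·X
At X = 86: dY/dX = 1376, Y = 59168

Elasticity = 1376 · (86 / 59168) = 2

Interpretation: for a small percentage change in X, the percentage change in Y is approximately 2.00 times as large.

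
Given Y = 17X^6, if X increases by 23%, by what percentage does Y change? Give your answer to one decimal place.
246.3%

For Y = 17X^6:
If X → X(1 + 0.23)
Then Y → Y · (1 + 0.23)^6
     ≈ Y · 3.4628

Percentage change = ((1 + 0.23)^6 − 1) × 100% ≈ 246.3%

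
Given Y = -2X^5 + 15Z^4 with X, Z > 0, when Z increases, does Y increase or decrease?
Y increases

Taking the partial derivative:
∂Y/∂Z = 60Z^3

∂Y/∂Z = 60Z^3 > 0 (assuming positive values)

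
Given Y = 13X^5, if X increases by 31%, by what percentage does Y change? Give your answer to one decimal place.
285.8%

For Y = 13X^5:
If X → X(1 + 0.31)
Then Y → Y · (1 + 0.31)^5
     ≈ Y · 3.8579

Percentage change = ((1 + 0.31)^5 − 1) × 100% ≈ 285.8%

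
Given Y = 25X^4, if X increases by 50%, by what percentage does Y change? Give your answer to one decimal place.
406.3%

For Y = 25X^4:
If X → X(1 + 0.5)
Then Y → Y · (1 + 0.5)^4
     = Y · 5.0625

Percentage change = ((1 + 0.5)^4 − 1) × 100% ≈ 406.3%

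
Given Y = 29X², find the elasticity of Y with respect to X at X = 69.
Elasticity = 2

Elasticity = (dY/dX) · (X/Y)

dY/dX = 58·X
At X = 69: dY/dX = 4002, Y = 138069

Elasticity = 4002 · (69 / 138069) = 2

Interpretation: for a small percentage change in X, the percentage change in Y is approximately 2.00 times as large.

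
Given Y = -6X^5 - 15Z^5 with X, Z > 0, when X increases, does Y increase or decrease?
Y decreases

Taking the partial derivative:
∂Y/∂X = -30X^4

∂Y/∂X = -30X^4 < 0 (assuming positive values)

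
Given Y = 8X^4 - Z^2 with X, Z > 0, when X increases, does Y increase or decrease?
Y increases

Taking the partial derivative:
∂Y/∂X = 32X^3

∂Y/∂X = 32X^3 > 0 (assuming positive values)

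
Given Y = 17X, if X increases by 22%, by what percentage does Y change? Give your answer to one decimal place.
22.0%

For Y = 17X:
If X → X(1 + 0.22)
Then Y → Y · (1 + 0.22)^1
     = Y · 1.2200

Percentage change = ((1 + 0.22)^1 − 1) × 100% = 22.0%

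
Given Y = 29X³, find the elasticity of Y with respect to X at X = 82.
Elasticity = 3

Elasticity = (dY/dX) · (X/Y)

dY/dX = 87·X²
At X = 82: dY/dX = 584988, Y = 15989672

Elasticity = 584988 · (82 / 15989672) = 3

Interpretation: for a small percentage change in X, the percentage change in Y is approximately 3.00 times as large.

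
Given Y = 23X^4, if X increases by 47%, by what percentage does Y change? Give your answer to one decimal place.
366.9%

For Y = 23X^4:
If X → X(1 + 0.47)
Then Y → Y · (1 + 0.47)^4
     ≈ Y · 4.6695

Percentage change = ((1 + 0.47)^4 − 1) × 100% ≈ 366.9%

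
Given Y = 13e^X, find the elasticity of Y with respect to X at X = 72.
Elasticity = 72

Elasticity = (dY/dX) · (X/Y)

dY/dX = 13·e^X
At X = 72: dY/dX = 13·e^72, Y = 13·e^72

Elasticity = (13·e^72) · (72 / (13·e^72)) = 72

Interpretation: for a small percentage change in X, the percentage change in Y is approximately 72.00 times as large.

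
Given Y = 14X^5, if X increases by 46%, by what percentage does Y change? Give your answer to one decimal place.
563.4%

For Y = 14X^5:
If X → X(1 + 0.46)
Then Y → Y · (1 + 0.46)^5
     ≈ Y · 6.6338

Percentage change = ((1 + 0.46)^5 − 1) × 100% ≈ 563.4%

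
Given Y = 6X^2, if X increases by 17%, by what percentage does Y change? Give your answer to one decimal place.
36.9%

For Y = 6X^2:
If X → X(1 + 0.17)
Then Y → Y · (1 + 0.17)^2
     = Y · 1.3689

Percentage change = ((1 + 0.17)^2 − 1) × 100% ≈ 36.9%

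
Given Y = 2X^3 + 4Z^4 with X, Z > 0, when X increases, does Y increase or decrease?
Y increases

Taking the partial derivative:
∂Y/∂X = 6X^2

∂Y/∂X = 6X^2 > 0 (assuming positive values)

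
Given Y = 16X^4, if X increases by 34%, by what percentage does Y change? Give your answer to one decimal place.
222.4%

For Y = 16X^4:
If X → X(1 + 0.34)
Then Y → Y · (1 + 0.34)^4
     ≈ Y · 3.2242

Percentage change = ((1 + 0.34)^4 − 1) × 100% ≈ 222.4%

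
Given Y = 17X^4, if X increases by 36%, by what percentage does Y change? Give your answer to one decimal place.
242.1%

For Y = 17X^4:
If X → X(1 + 0.36)
Then Y → Y · (1 + 0.36)^4
     ≈ Y · 3.4210

Percentage change = ((1 + 0.36)^4 − 1) × 100% ≈ 242.1%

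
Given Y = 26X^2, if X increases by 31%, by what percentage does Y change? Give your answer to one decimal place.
71.6%

For Y = 26X^2:
If X → X(1 + 0.31)
Then Y → Y · (1 + 0.31)^2
     = Y · 1.7161

Percentage change = ((1 + 0.31)^2 − 1) × 100% ≈ 71.6%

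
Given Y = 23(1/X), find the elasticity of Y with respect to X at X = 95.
Elasticity = -1

Elasticity = (dY/dX) · (X/Y)

dY/dX = -23/X²
At X = 95: dY/dX = -23/9025, Y = 23/95

Elasticity = (-23/9025) · (95 / (23/95)) = -1

Interpretation: for a small percentage change in X, the percentage change in Y is approximately -1.00 times as large.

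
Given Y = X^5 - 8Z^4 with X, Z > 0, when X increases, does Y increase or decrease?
Y increases

Taking the partial derivative:
∂Y/∂X = 5X^4

∂Y/∂X = 5X^4 > 0 (assuming positive values)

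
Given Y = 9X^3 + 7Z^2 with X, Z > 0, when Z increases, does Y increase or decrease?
Y increases

Taking the partial derivative:
∂Y/∂Z = 14Z

∂Y/∂Z = 14Z > 0 (assuming positive values)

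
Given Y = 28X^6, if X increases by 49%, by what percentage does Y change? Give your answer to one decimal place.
994.3%

For Y = 28X^6:
If X → X(1 + 0.49)
Then Y → Y · (1 + 0.49)^6
     ≈ Y · 10.9425

Percentage change = ((1 + 0.49)^6 − 1) × 100% ≈ 994.3%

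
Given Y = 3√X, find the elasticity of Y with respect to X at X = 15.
Elasticity = 1/2

Elasticity = (dY/dX) · (X/Y)

dY/dX = 3/(2·√X)
At X = 15: dY/dX = √15/10, Y = 3·√15

Elasticity = (√15/10) · (15 / (3·√15)) = 1/2

Interpretation: for a small percentage change in X, the percentage change in Y is approximately 0.50 times as large.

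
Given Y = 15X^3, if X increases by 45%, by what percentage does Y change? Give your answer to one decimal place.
204.9%

For Y = 15X^3:
If X → X(1 + 0.45)
Then Y → Y · (1 + 0.45)^3
     ≈ Y · 3.0486

Percentage change = ((1 + 0.45)^3 − 1) × 100% ≈ 204.9%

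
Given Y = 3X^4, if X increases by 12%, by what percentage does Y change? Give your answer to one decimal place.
57.4%

For Y = 3X^4:
If X → X(1 + 0.12)
Then Y → Y · (1 + 0.12)^4
     ≈ Y · 1.5735

Percentage change = ((1 + 0.12)^4 − 1) × 100% ≈ 57.4%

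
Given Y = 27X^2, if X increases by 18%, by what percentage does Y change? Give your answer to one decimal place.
39.2%

For Y = 27X^2:
If X → X(1 + 0.18)
Then Y → Y · (1 + 0.18)^2
     = Y · 1.3924

Percentage change = ((1 + 0.18)^2 − 1) × 100% ≈ 39.2%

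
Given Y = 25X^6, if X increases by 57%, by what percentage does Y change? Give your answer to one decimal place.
1397.6%

For Y = 25X^6:
If X → X(1 + 0.57)
Then Y → Y · (1 + 0.57)^6
     ≈ Y · 14.9761

Percentage change = ((1 + 0.57)^6 − 1) × 100% ≈ 1397.6%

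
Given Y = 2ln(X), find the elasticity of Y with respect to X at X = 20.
Elasticity = 1/ln(20) ≈ 0.3338

Elasticity = (dY/dX) · (X/Y)

dY/dX = 2/X
At X = 20: dY/dX = 1/10, Y = 2·ln(20)

Elasticity = (1/10) · (20 / (2·ln(20))) = 1/ln(20) ≈ 0.3338

Interpretation: for a small percentage change in X, the percentage change in Y is approximately 0.33 times as large.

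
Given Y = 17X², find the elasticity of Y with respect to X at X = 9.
Elasticity = 2

Elasticity = (dY/dX) · (X/Y)

dY/dX = 34·X
At X = 9: dY/dX = 306, Y = 1377

Elasticity = 306 · (9 / 1377) = 2

Interpretation: for a small percentage change in X, the percentage change in Y is approximately 2.00 times as large.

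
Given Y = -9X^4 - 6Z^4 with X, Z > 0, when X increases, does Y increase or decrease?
Y decreases

Taking the partial derivative:
∂Y/∂X = -36X^3

∂Y/∂X = -36X^3 < 0 (assuming positive values)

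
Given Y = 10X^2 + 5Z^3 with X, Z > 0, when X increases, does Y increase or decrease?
Y increases

Taking the partial derivative:
∂Y/∂X = 20X

∂Y/∂X = 20X > 0 (assuming positive values)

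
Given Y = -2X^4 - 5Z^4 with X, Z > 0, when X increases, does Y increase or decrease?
Y decreases

Taking the partial derivative:
∂Y/∂X = -8X^3

∂Y/∂X = -8X^3 < 0 (assuming positive values)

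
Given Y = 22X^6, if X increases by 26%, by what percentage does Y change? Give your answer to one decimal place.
300.2%

For Y = 22X^6:
If X → X(1 + 0.26)
Then Y → Y · (1 + 0.26)^6
     ≈ Y · 4.0015

Percentage change = ((1 + 0.26)^6 − 1) × 100% ≈ 300.2%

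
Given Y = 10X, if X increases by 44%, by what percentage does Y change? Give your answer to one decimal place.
44.0%

For Y = 10X:
If X → X(1 + 0.44)
Then Y → Y · (1 + 0.44)^1
     = Y · 1.4400

Percentage change = ((1 + 0.44)^1 − 1) × 100% = 44.0%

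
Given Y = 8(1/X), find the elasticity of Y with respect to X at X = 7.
Elasticity = -1

Elasticity = (dY/dX) · (X/Y)

dY/dX = -8/X²
At X = 7: dY/dX = -8/49, Y = 8/7

Elasticity = (-8/49) · (7 / (8/7)) = -1

Interpretation: for a small percentage change in X, the percentage change in Y is approximately -1.00 times as large.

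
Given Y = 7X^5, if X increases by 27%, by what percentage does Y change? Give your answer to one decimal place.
230.4%

For Y = 7X^5:
If X → X(1 + 0.27)
Then Y → Y · (1 + 0.27)^5
     ≈ Y · 3.3038

Percentage change = ((1 + 0.27)^5 − 1) × 100% ≈ 230.4%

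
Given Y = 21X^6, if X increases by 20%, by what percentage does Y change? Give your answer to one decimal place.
198.6%

For Y = 21X^6:
If X → X(1 + 0.2)
Then Y → Y · (1 + 0.2)^6
     ≈ Y · 2.9860

Percentage change = ((1 + 0.2)^6 − 1) × 100% ≈ 198.6%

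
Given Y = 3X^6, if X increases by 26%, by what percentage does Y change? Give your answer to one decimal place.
300.2%

For Y = 3X^6:
If X → X(1 + 0.26)
Then Y → Y · (1 + 0.26)^6
     ≈ Y · 4.0015

Percentage change = ((1 + 0.26)^6 − 1) × 100% ≈ 300.2%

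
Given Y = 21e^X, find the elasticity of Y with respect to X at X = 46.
Elasticity = 46

Elasticity = (dY/dX) · (X/Y)

dY/dX = 21·e^X
At X = 46: dY/dX = 21·e^46, Y = 21·e^46

Elasticity = (21·e^46) · (46 / (21·e^46)) = 46

Interpretation: for a small percentage change in X, the percentage change in Y is approximately 46.00 times as large.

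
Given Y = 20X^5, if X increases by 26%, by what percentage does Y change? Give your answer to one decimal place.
217.6%

For Y = 20X^5:
If X → X(1 + 0.26)
Then Y → Y · (1 + 0.26)^5
     ≈ Y · 3.1758

Percentage change = ((1 + 0.26)^5 − 1) × 100% ≈ 217.6%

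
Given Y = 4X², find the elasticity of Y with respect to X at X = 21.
Elasticity = 2

Elasticity = (dY/dX) · (X/Y)

dY/dX = 8·X
At X = 21: dY/dX = 168, Y = 1764

Elasticity = 168 · (21 / 1764) = 2

Interpretation: for a small percentage change in X, the percentage change in Y is approximately 2.00 times as large.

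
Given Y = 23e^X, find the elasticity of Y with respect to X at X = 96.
Elasticity = 96

Elasticity = (dY/dX) · (X/Y)

dY/dX = 23·e^X
At X = 96: dY/dX = 23·e^96, Y = 23·e^96

Elasticity = (23·e^96) · (96 / (23·e^96)) = 96

Interpretation: for a small percentage change in X, the percentage change in Y is approximately 96.00 times as large.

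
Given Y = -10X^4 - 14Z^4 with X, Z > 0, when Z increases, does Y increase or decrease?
Y decreases

Taking the partial derivative:
∂Y/∂Z = -56Z^3

∂Y/∂Z = -56Z^3 < 0 (assuming positive values)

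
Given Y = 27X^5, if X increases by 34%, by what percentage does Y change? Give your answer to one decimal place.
332.0%

For Y = 27X^5:
If X → X(1 + 0.34)
Then Y → Y · (1 + 0.34)^5
     ≈ Y · 4.3204

Percentage change = ((1 + 0.34)^5 − 1) × 100% ≈ 332.0%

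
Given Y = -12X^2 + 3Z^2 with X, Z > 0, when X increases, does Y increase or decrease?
Y decreases

Taking the partial derivative:
∂Y/∂X = -24X

∂Y/∂X = -24X < 0 (assuming positive values)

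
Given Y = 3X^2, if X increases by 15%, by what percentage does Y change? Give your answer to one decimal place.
32.3%

For Y = 3X^2:
If X → X(1 + 0.15)
Then Y → Y · (1 + 0.15)^2
     = Y · 1.3225

Percentage change = ((1 + 0.15)^2 − 1) × 100% ≈ 32.3%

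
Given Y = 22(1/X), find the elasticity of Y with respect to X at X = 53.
Elasticity = -1

Elasticity = (dY/dX) · (X/Y)

dY/dX = -22/X²
At X = 53: dY/dX = -22/2809, Y = 22/53

Elasticity = (-22/2809) · (53 / (22/53)) = -1

Interpretation: for a small percentage change in X, the percentage change in Y is approximately -1.00 times as large.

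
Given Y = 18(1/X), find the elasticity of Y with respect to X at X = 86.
Elasticity = -1

Elasticity = (dY/dX) · (X/Y)

dY/dX = -18/X²
At X = 86: dY/dX = -9/3698, Y = 9/43

Elasticity = (-9/3698) · (86 / (9/43)) = -1

Interpretation: for a small percentage change in X, the percentage change in Y is approximately -1.00 times as large.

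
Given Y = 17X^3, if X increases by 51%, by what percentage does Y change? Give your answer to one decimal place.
244.3%

For Y = 17X^3:
If X → X(1 + 0.51)
Then Y → Y · (1 + 0.51)^3
     ≈ Y · 3.4430

Percentage change = ((1 + 0.51)^3 − 1) × 100% ≈ 244.3%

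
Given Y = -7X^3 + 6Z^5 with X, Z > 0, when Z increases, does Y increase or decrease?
Y increases

Taking the partial derivative:
∂Y/∂Z = 30Z^4

∂Y/∂Z = 30Z^4 > 0 (assuming positive values)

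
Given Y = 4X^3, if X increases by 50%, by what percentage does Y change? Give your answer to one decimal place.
237.5%

For Y = 4X^3:
If X → X(1 + 0.5)
Then Y → Y · (1 + 0.5)^3
     = Y · 3.3750

Percentage change = ((1 + 0.5)^3 − 1) × 100% = 237.5%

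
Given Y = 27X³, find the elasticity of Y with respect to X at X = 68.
Elasticity = 3

Elasticity = (dY/dX) · (X/Y)

dY/dX = 81·X²
At X = 68: dY/dX = 374544, Y = 8489664

Elasticity = 374544 · (68 / 8489664) = 3

Interpretation: for a small percentage change in X, the percentage change in Y is approximately 3.00 times as large.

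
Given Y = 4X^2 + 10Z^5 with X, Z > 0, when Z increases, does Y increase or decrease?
Y increases

Taking the partial derivative:
∂Y/∂Z = 50Z^4

∂Y/∂Z = 50Z^4 > 0 (assuming positive values)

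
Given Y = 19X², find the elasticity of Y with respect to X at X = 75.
Elasticity = 2

Elasticity = (dY/dX) · (X/Y)

dY/dX = 38·X
At X = 75: dY/dX = 2850, Y = 106875

Elasticity = 2850 · (75 / 106875) = 2

Interpretation: for a small percentage change in X, the percentage change in Y is approximately 2.00 times as large.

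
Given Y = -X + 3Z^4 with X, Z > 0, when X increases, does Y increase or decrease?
Y decreases

Taking the partial derivative:
∂Y/∂X = -1

∂Y/∂X = -1 < 0 (assuming positive values)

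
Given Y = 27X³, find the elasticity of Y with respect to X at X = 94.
Elasticity = 3

Elasticity = (dY/dX) · (X/Y)

dY/dX = 81·X²
At X = 94: dY/dX = 715716, Y = 22425768

Elasticity = 715716 · (94 / 22425768) = 3

Interpretation: for a small percentage change in X, the percentage change in Y is approximately 3.00 times as large.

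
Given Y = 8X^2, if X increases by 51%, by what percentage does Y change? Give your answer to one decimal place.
128.0%

For Y = 8X^2:
If X → X(1 + 0.51)
Then Y → Y · (1 + 0.51)^2
     = Y · 2.2801

Percentage change = ((1 + 0.51)^2 − 1) × 100% ≈ 128.0%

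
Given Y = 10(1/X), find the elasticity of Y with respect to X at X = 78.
Elasticity = -1

Elasticity = (dY/dX) · (X/Y)

dY/dX = -10/X²
At X = 78: dY/dX = -5/3042, Y = 5/39

Elasticity = (-5/3042) · (78 / (5/39)) = -1

Interpretation: for a small percentage change in X, the percentage change in Y is approximately -1.00 times as large.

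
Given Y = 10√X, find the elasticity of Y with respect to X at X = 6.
Elasticity = 1/2

Elasticity = (dY/dX) · (X/Y)

dY/dX = 5/√X
At X = 6: dY/dX = 5·√6/6, Y = 10·√6

Elasticity = (5·√6/6) · (6 / (10·√6)) = 1/2

Interpretation: for a small percentage change in X, the percentage change in Y is approximately 0.50 times as large.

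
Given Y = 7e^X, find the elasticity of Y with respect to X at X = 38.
Elasticity = 38

Elasticity = (dY/dX) · (X/Y)

dY/dX = 7·e^X
At X = 38: dY/dX = 7·e^38, Y = 7·e^38

Elasticity = (7·e^38) · (38 / (7·e^38)) = 38

Interpretation: for a small percentage change in X, the percentage change in Y is approximately 38.00 times as large.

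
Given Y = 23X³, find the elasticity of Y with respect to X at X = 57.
Elasticity = 3

Elasticity = (dY/dX) · (X/Y)

dY/dX = 69·X²
At X = 57: dY/dX = 224181, Y = 4259439

Elasticity = 224181 · (57 / 4259439) = 3

Interpretation: for a small percentage change in X, the percentage change in Y is approximately 3.00 times as large.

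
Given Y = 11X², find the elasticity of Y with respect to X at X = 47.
Elasticity = 2

Elasticity = (dY/dX) · (X/Y)

dY/dX = 22·X
At X = 47: dY/dX = 1034, Y = 24299

Elasticity = 1034 · (47 / 24299) = 2

Interpretation: for a small percentage change in X, the percentage change in Y is approximately 2.00 times as large.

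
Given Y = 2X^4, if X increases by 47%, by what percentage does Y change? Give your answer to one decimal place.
366.9%

For Y = 2X^4:
If X → X(1 + 0.47)
Then Y → Y · (1 + 0.47)^4
     ≈ Y · 4.6695

Percentage change = ((1 + 0.47)^4 − 1) × 100% ≈ 366.9%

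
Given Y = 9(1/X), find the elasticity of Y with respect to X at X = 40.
Elasticity = -1

Elasticity = (dY/dX) · (X/Y)

dY/dX = -9/X²
At X = 40: dY/dX = -9/1600, Y = 9/40

Elasticity = (-9/1600) · (40 / (9/40)) = -1

Interpretation: for a small percentage change in X, the percentage change in Y is approximately -1.00 times as large.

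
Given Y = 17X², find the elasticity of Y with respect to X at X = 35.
Elasticity = 2

Elasticity = (dY/dX) · (X/Y)

dY/dX = 34·X
At X = 35: dY/dX = 1190, Y = 20825

Elasticity = 1190 · (35 / 20825) = 2

Interpretation: for a small percentage change in X, the percentage change in Y is approximately 2.00 times as large.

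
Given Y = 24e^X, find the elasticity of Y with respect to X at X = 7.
Elasticity = 7

Elasticity = (dY/dX) · (X/Y)

dY/dX = 24·e^X
At X = 7: dY/dX = 24·e^7, Y = 24·e^7

Elasticity = (24·e^7) · (7 / (24·e^7)) = 7

Interpretation: for a small percentage change in X, the percentage change in Y is approximately 7.00 times as large.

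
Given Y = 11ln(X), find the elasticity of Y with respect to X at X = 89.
Elasticity = 1/ln(89) ≈ 0.2228

Elasticity = (dY/dX) · (X/Y)

dY/dX = 11/X
At X = 89: dY/dX = 11/89, Y = 11·ln(89)

Elasticity = (11/89) · (89 / (11·ln(89))) = 1/ln(89) ≈ 0.2228

Interpretation: for a small percentage change in X, the percentage change in Y is approximately 0.22 times as large.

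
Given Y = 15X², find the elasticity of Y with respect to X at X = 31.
Elasticity = 2

Elasticity = (dY/dX) · (X/Y)

dY/dX = 30·X
At X = 31: dY/dX = 930, Y = 14415

Elasticity = 930 · (31 / 14415) = 2

Interpretation: for a small percentage change in X, the percentage change in Y is approximately 2.00 times as large.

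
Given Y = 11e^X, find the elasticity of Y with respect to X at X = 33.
Elasticity = 33

Elasticity = (dY/dX) · (X/Y)

dY/dX = 11·e^X
At X = 33: dY/dX = 11·e^33, Y = 11·e^33

Elasticity = (11·e^33) · (33 / (11·e^33)) = 33

Interpretation: for a small percentage change in X, the percentage change in Y is approximately 33.00 times as large.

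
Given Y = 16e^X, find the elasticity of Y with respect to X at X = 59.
Elasticity = 59

Elasticity = (dY/dX) · (X/Y)

dY/dX = 16·e^X
At X = 59: dY/dX = 16·e^59, Y = 16·e^59

Elasticity = (16·e^59) · (59 / (16·e^59)) = 59

Interpretation: for a small percentage change in X, the percentage change in Y is approximately 59.00 times as large.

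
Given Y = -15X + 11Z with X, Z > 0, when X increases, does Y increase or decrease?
Y decreases

Taking the partial derivative:
∂Y/∂X = -15

∂Y/∂X = -15 < 0 (assuming positive values)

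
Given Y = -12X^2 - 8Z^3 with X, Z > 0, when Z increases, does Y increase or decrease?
Y decreases

Taking the partial derivative:
∂Y/∂Z = -24Z^2

∂Y/∂Z = -24Z^2 < 0 (assuming positive values)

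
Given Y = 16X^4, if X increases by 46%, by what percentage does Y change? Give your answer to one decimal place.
354.4%

For Y = 16X^4:
If X → X(1 + 0.46)
Then Y → Y · (1 + 0.46)^4
     ≈ Y · 4.5437

Percentage change = ((1 + 0.46)^4 − 1) × 100% ≈ 354.4%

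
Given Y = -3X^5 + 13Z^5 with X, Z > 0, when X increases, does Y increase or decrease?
Y decreases

Taking the partial derivative:
∂Y/∂X = -15X^4

∂Y/∂X = -15X^4 < 0 (assuming positive values)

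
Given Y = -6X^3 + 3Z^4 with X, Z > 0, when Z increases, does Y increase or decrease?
Y increases

Taking the partial derivative:
∂Y/∂Z = 12Z^3

∂Y/∂Z = 12Z^3 > 0 (assuming positive values)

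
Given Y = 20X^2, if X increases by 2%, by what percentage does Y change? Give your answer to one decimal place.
4.0%

For Y = 20X^2:
If X → X(1 + 0.02)
Then Y → Y · (1 + 0.02)^2
     = Y · 1.0404

Percentage change = ((1 + 0.02)^2 − 1) × 100% ≈ 4.0%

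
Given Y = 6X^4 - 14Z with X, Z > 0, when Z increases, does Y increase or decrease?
Y decreases

Taking the partial derivative:
∂Y/∂Z = -14

∂Y/∂Z = -14 < 0 (assuming positive values)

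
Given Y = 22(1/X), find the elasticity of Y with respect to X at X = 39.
Elasticity = -1

Elasticity = (dY/dX) · (X/Y)

dY/dX = -22/X²
At X = 39: dY/dX = -22/1521, Y = 22/39

Elasticity = (-22/1521) · (39 / (22/39)) = -1

Interpretation: for a small percentage change in X, the percentage change in Y is approximately -1.00 times as large.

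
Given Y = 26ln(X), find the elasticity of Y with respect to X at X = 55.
Elasticity = 1/ln(55) ≈ 0.2495

Elasticity = (dY/dX) · (X/Y)

dY/dX = 26/X
At X = 55: dY/dX = 26/55, Y = 26·ln(55)

Elasticity = (26/55) · (55 / (26·ln(55))) = 1/ln(55) ≈ 0.2495

Interpretation: for a small percentage change in X, the percentage change in Y is approximately 0.25 times as large.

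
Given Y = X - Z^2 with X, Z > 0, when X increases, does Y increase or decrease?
Y increases

Taking the partial derivative:
∂Y/∂X = 1

∂Y/∂X = 1 > 0 (assuming positive values)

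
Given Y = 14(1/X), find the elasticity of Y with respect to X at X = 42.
Elasticity = -1

Elasticity = (dY/dX) · (X/Y)

dY/dX = -14/X²
At X = 42: dY/dX = -1/126, Y = 1/3

Elasticity = (-1/126) · (42 / (1/3)) = -1

Interpretation: for a small percentage change in X, the percentage change in Y is approximately -1.00 times as large.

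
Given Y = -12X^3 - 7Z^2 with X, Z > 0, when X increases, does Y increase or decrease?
Y decreases

Taking the partial derivative:
∂Y/∂X = -36X^2

∂Y/∂X = -36X^2 < 0 (assuming positive values)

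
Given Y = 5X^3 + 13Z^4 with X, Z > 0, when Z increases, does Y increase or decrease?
Y increases

Taking the partial derivative:
∂Y/∂Z = 52Z^3

∂Y/∂Z = 52Z^3 > 0 (assuming positive values)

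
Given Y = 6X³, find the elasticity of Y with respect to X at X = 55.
Elasticity = 3

Elasticity = (dY/dX) · (X/Y)

dY/dX = 18·X²
At X = 55: dY/dX = 54450, Y = 998250

Elasticity = 54450 · (55 / 998250) = 3

Interpretation: for a small percentage change in X, the percentage change in Y is approximately 3.00 times as large.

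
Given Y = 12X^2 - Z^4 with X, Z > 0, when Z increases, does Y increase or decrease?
Y decreases

Taking the partial derivative:
∂Y/∂Z = -4Z^3

∂Y/∂Z = -4Z^3 < 0 (assuming positive values)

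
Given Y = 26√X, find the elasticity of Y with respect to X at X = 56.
Elasticity = 1/2

Elasticity = (dY/dX) · (X/Y)

dY/dX = 13/√X
At X = 56: dY/dX = 13·√14/28, Y = 52·√14

Elasticity = (13·√14/28) · (56 / (52·√14)) = 1/2

Interpretation: for a small percentage change in X, the percentage change in Y is approximately 0.50 times as large.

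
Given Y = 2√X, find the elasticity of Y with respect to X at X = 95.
Elasticity = 1/2

Elasticity = (dY/dX) · (X/Y)

dY/dX = 1/√X
At X = 95: dY/dX = √95/95, Y = 2·√95

Elasticity = (√95/95) · (95 / (2·√95)) = 1/2

Interpretation: for a small percentage change in X, the percentage change in Y is approximately 0.50 times as large.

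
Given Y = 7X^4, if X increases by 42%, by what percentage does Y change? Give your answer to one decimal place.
306.6%

For Y = 7X^4:
If X → X(1 + 0.42)
Then Y → Y · (1 + 0.42)^4
     ≈ Y · 4.0659

Percentage change = ((1 + 0.42)^4 − 1) × 100% ≈ 306.6%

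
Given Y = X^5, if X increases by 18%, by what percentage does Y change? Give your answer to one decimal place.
128.8%

For Y = X^5:
If X → X(1 + 0.18)
Then Y → Y · (1 + 0.18)^5
     ≈ Y · 2.2878

Percentage change = ((1 + 0.18)^5 − 1) × 100% ≈ 128.8%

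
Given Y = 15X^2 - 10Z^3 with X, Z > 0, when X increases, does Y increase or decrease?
Y increases

Taking the partial derivative:
∂Y/∂X = 30X

∂Y/∂X = 30X > 0 (assuming positive values)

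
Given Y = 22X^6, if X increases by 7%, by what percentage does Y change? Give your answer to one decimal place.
50.1%

For Y = 22X^6:
If X → X(1 + 0.07)
Then Y → Y · (1 + 0.07)^6
     ≈ Y · 1.5007

Percentage change = ((1 + 0.07)^6 − 1) × 100% ≈ 50.1%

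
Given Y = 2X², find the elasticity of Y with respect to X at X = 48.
Elasticity = 2

Elasticity = (dY/dX) · (X/Y)

dY/dX = 4·X
At X = 48: dY/dX = 192, Y = 4608

Elasticity = 192 · (48 / 4608) = 2

Interpretation: for a small percentage change in X, the percentage change in Y is approximately 2.00 times as large.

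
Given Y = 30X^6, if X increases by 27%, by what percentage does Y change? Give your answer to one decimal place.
319.6%

For Y = 30X^6:
If X → X(1 + 0.27)
Then Y → Y · (1 + 0.27)^6
     ≈ Y · 4.1959

Percentage change = ((1 + 0.27)^6 − 1) × 100% ≈ 319.6%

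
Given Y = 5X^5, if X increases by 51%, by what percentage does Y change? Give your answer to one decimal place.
685.0%

For Y = 5X^5:
If X → X(1 + 0.51)
Then Y → Y · (1 + 0.51)^5
     ≈ Y · 7.8503

Percentage change = ((1 + 0.51)^5 − 1) × 100% ≈ 685.0%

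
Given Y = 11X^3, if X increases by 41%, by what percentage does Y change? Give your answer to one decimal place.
180.3%

For Y = 11X^3:
If X → X(1 + 0.41)
Then Y → Y · (1 + 0.41)^3
     ≈ Y · 2.8032

Percentage change = ((1 + 0.41)^3 − 1) × 100% ≈ 180.3%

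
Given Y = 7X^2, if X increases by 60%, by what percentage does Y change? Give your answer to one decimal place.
156.0%

For Y = 7X^2:
If X → X(1 + 0.6)
Then Y → Y · (1 + 0.6)^2
     = Y · 2.5600

Percentage change = ((1 + 0.6)^2 − 1) × 100% = 156.0%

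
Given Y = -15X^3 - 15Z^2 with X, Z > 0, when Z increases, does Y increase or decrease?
Y decreases

Taking the partial derivative:
∂Y/∂Z = -30Z

∂Y/∂Z = -30Z < 0 (assuming positive values)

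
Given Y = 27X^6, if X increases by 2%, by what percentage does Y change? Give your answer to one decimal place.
12.6%

For Y = 27X^6:
If X → X(1 + 0.02)
Then Y → Y · (1 + 0.02)^6
     ≈ Y · 1.1262

Percentage change = ((1 + 0.02)^6 − 1) × 100% ≈ 12.6%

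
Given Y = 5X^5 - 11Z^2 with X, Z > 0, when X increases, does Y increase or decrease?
Y increases

Taking the partial derivative:
∂Y/∂X = 25X^4

∂Y/∂X = 25X^4 > 0 (assuming positive values)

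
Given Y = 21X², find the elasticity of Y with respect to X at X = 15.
Elasticity = 2

Elasticity = (dY/dX) · (X/Y)

dY/dX = 42·X
At X = 15: dY/dX = 630, Y = 4725

Elasticity = 630 · (15 / 4725) = 2

Interpretation: for a small percentage change in X, the percentage change in Y is approximately 2.00 times as large.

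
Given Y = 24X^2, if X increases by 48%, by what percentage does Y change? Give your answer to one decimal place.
119.0%

For Y = 24X^2:
If X → X(1 + 0.48)
Then Y → Y · (1 + 0.48)^2
     = Y · 2.1904

Percentage change = ((1 + 0.48)^2 − 1) × 100% ≈ 119.0%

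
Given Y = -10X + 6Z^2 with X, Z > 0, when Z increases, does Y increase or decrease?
Y increases

Taking the partial derivative:
∂Y/∂Z = 12Z

∂Y/∂Z = 12Z > 0 (assuming positive values)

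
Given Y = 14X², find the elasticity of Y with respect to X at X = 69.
Elasticity = 2

Elasticity = (dY/dX) · (X/Y)

dY/dX = 28·X
At X = 69: dY/dX = 1932, Y = 66654

Elasticity = 1932 · (69 / 66654) = 2

Interpretation: for a small percentage change in X, the percentage change in Y is approximately 2.00 times as large.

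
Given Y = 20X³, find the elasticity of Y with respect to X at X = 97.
Elasticity = 3

Elasticity = (dY/dX) · (X/Y)

dY/dX = 60·X²
At X = 97: dY/dX = 564540, Y = 18253460

Elasticity = 564540 · (97 / 18253460) = 3

Interpretation: for a small percentage change in X, the percentage change in Y is approximately 3.00 times as large.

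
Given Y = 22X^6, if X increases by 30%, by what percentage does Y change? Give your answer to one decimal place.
382.7%

For Y = 22X^6:
If X → X(1 + 0.3)
Then Y → Y · (1 + 0.3)^6
     ≈ Y · 4.8268

Percentage change = ((1 + 0.3)^6 − 1) × 100% ≈ 382.7%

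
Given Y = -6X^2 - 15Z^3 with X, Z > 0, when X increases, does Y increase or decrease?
Y decreases

Taking the partial derivative:
∂Y/∂X = -12X

∂Y/∂X = -12X < 0 (assuming positive values)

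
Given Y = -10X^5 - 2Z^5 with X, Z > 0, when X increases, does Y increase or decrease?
Y decreases

Taking the partial derivative:
∂Y/∂X = -50X^4

∂Y/∂X = -50X^4 < 0 (assuming positive values)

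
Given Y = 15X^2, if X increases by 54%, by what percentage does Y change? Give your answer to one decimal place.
137.2%

For Y = 15X^2:
If X → X(1 + 0.54)
Then Y → Y · (1 + 0.54)^2
     = Y · 2.3716

Percentage change = ((1 + 0.54)^2 − 1) × 100% ≈ 137.2%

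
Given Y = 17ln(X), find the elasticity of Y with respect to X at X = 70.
Elasticity = 1/ln(70) ≈ 0.2354

Elasticity = (dY/dX) · (X/Y)

dY/dX = 17/X
At X = 70: dY/dX = 17/70, Y = 17·ln(70)

Elasticity = (17/70) · (70 / (17·ln(70))) = 1/ln(70) ≈ 0.2354

Interpretation: for a small percentage change in X, the percentage change in Y is approximately 0.24 times as large.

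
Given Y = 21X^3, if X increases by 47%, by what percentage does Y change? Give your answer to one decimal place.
217.7%

For Y = 21X^3:
If X → X(1 + 0.47)
Then Y → Y · (1 + 0.47)^3
     ≈ Y · 3.1765

Percentage change = ((1 + 0.47)^3 − 1) × 100% ≈ 217.7%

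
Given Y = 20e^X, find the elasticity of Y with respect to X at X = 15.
Elasticity = 15

Elasticity = (dY/dX) · (X/Y)

dY/dX = 20·e^X
At X = 15: dY/dX = 20·e^15, Y = 20·e^15

Elasticity = (20·e^15) · (15 / (20·e^15)) = 15

Interpretation: for a small percentage change in X, the percentage change in Y is approximately 15.00 times as large.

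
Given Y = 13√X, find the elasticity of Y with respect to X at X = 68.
Elasticity = 1/2

Elasticity = (dY/dX) · (X/Y)

dY/dX = 13/(2·√X)
At X = 68: dY/dX = 13·√17/68, Y = 26·√17

Elasticity = (13·√17/68) · (68 / (26·√17)) = 1/2

Interpretation: for a small percentage change in X, the percentage change in Y is approximately 0.50 times as large.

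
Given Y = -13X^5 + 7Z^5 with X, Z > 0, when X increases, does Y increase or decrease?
Y decreases

Taking the partial derivative:
∂Y/∂X = -65X^4

∂Y/∂X = -65X^4 < 0 (assuming positive values)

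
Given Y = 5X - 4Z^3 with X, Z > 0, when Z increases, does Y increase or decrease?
Y decreases

Taking the partial derivative:
∂Y/∂Z = -12Z^2

∂Y/∂Z = -12Z^2 < 0 (assuming positive values)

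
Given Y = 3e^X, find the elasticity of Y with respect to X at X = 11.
Elasticity = 11

Elasticity = (dY/dX) · (X/Y)

dY/dX = 3·e^X
At X = 11: dY/dX = 3·e^11, Y = 3·e^11

Elasticity = (3·e^11) · (11 / (3·e^11)) = 11

Interpretation: for a small percentage change in X, the percentage change in Y is approximately 11.00 times as large.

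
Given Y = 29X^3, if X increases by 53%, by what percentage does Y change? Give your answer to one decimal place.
258.2%

For Y = 29X^3:
If X → X(1 + 0.53)
Then Y → Y · (1 + 0.53)^3
     ≈ Y · 3.5816

Percentage change = ((1 + 0.53)^3 − 1) × 100% ≈ 258.2%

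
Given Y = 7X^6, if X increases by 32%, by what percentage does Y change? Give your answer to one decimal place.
429.0%

For Y = 7X^6:
If X → X(1 + 0.32)
Then Y → Y · (1 + 0.32)^6
     ≈ Y · 5.2899

Percentage change = ((1 + 0.32)^6 − 1) × 100% ≈ 429.0%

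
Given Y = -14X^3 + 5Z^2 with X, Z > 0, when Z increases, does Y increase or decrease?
Y increases

Taking the partial derivative:
∂Y/∂Z = 10Z

∂Y/∂Z = 10Z > 0 (assuming positive values)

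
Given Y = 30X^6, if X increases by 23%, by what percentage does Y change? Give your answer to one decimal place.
246.3%

For Y = 30X^6:
If X → X(1 + 0.23)
Then Y → Y · (1 + 0.23)^6
     ≈ Y · 3.4628

Percentage change = ((1 + 0.23)^6 − 1) × 100% ≈ 246.3%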